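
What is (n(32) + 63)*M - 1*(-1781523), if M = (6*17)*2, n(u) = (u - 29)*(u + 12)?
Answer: 1821303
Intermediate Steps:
n(u) = (-29 + u)*(12 + u)
M = 204 (M = 102*2 = 204)
(n(32) + 63)*M - 1*(-1781523) = ((-348 + 32**2 - 17*32) + 63)*204 - 1*(-1781523) = ((-348 + 1024 - 544) + 63)*204 + 1781523 = (132 + 63)*204 + 1781523 = 195*204 + 1781523 = 39780 + 1781523 = 1821303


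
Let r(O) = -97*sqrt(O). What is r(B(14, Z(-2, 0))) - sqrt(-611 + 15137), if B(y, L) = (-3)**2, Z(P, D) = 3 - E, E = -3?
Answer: -291 - 3*sqrt(1614) ≈ -411.52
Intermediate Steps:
Z(P, D) = 6 (Z(P, D) = 3 - 1*(-3) = 3 + 3 = 6)
B(y, L) = 9
r(B(14, Z(-2, 0))) - sqrt(-611 + 15137) = -97*sqrt(9) - sqrt(-611 + 15137) = -97*3 - sqrt(14526) = -291 - 3*sqrt(1614)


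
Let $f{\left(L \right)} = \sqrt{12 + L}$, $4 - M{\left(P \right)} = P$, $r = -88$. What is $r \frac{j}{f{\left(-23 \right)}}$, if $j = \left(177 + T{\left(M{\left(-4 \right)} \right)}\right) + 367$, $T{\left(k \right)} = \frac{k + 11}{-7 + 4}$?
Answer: $\frac{12904 i \sqrt{11}}{3} \approx 14266.0 i$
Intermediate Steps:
$M{\left(P \right)} = 4 - P$
$T{\left(k \right)} = - \frac{11}{3} - \frac{k}{3}$ ($T{\left(k \right)} = \frac{11 + k}{-3} = \left(11 + k\right) \left(- \frac{1}{3}\right) = - \frac{11}{3} - \frac{k}{3}$)
$j = \frac{1613}{3}$ ($j = \left(177 - \left(\frac{11}{3} + \frac{4 - -4}{3}\right)\right) + 367 = \left(177 - \left(\frac{11}{3} + \frac{4 + 4}{3}\right)\right) + 367 = \left(177 - \frac{19}{3}\right) + 367 = \frac{512}{3} + 367 = \frac{1613}{3} \approx 537.67$)
$r \frac{j}{f{\left(-23 \right)}} = - 88 \frac{1613}{3 \sqrt{12 - 23}} = - 88 \frac{1613}{3 \sqrt{-11}} = - 88 \frac{1613}{3 i \sqrt{11}} = - 88 \frac{1613 \left(- \frac{i \sqrt{11}}{11}\right)}{3} = - 88 \left(- \frac{1613 i \sqrt{11}}{33}\right) = \frac{12904 i \sqrt{11}}{3}$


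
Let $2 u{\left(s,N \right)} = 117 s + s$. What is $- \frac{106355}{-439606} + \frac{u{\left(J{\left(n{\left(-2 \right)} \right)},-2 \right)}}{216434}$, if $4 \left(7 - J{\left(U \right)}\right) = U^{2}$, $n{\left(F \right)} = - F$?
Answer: $\frac{11587229297}{47572842502} \approx 0.24357$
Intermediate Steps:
$J{\left(U \right)} = 7 - \frac{U^{2}}{4}$
$u{\left(s,N \right)} = 59 s$ ($u{\left(s,N \right)} = \frac{117 s + s}{2} = \frac{118 s}{2} = 59 s$)
$- \frac{106355}{-439606} + \frac{u{\left(J{\left(n{\left(-2 \right)} \right)},-2 \right)}}{216434} = - \frac{106355}{-439606} + \frac{59 \left(7 - \frac{\left(\left(-1\right) \left(-2\right)\right)^{2}}{4}\right)}{216434} = \left(-106355\right) \left(- \frac{1}{439606}\right) + 59 \left(7 - \frac{2^{2}}{4}\right) \frac{1}{216434} = \frac{106355}{439606} + 59 \left(7 - 1\right) \frac{1}{216434} = \frac{106355}{439606} + 59 \cdot 6 \cdot \frac{1}{216434} = \frac{106355}{439606} + 354 \cdot \frac{1}{216434} = \frac{106355}{439606} + \frac{177}{108217} = \frac{11587229297}{47572842502}$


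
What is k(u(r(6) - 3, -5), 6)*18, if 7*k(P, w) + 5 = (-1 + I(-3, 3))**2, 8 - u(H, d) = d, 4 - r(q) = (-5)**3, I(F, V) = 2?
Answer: -72/7 ≈ -10.286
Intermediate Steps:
r(q) = 129 (r(q) = 4 - 1*(-5)**3 = 4 - 1*(-125) = 4 + 125 = 129)
u(H, d) = 8 - d
k(P, w) = -4/7 (k(P, w) = -5/7 + (-1 + 2)**2/7 = -5/7 + (1/7)*1**2 = -5/7 + (1/7)*1 = -5/7 + 1/7 = -4/7)
k(u(r(6) - 3, -5), 6)*18 = -4/7*18 = -72/7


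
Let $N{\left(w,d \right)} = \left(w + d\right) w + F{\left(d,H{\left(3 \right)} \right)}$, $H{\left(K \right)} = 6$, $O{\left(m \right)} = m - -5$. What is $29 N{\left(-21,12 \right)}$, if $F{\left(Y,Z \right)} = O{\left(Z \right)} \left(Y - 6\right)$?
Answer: $7395$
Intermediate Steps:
$O{\left(m \right)} = 5 + m$ ($O{\left(m \right)} = m + 5 = 5 + m$)
$F{\left(Y,Z \right)} = \left(-6 + Y\right) \left(5 + Z\right)$ ($F{\left(Y,Z \right)} = \left(5 + Z\right) \left(Y - 6\right) = \left(5 + Z\right) \left(-6 + Y\right) = \left(-6 + Y\right) \left(5 + Z\right)$)
$N{\left(w,d \right)} = -66 + 11 d + w \left(d + w\right)$ ($N{\left(w,d \right)} = \left(w + d\right) w + \left(-6 + d\right) \left(5 + 6\right) = \left(d + w\right) w + \left(-6 + d\right) 11 = w \left(d + w\right) + \left(-66 + 11 d\right) = -66 + 11 d + w \left(d + w\right)$)
$29 N{\left(-21,12 \right)} = 29 \left(-66 + \left(-21\right)^{2} + 11 \cdot 12 + 12 \left(-21\right)\right) = 29 \left(-66 + 441 + 132 - 252\right) = 29 \cdot 255 = 7395$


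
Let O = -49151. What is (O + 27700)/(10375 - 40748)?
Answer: 21451/30373 ≈ 0.70625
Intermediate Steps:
(O + 27700)/(10375 - 40748) = (-49151 + 27700)/(10375 - 40748) = -21451/(-30373) = -21451*(-1/30373) = 21451/30373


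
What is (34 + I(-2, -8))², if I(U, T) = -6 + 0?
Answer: 784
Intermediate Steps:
I(U, T) = -6
(34 + I(-2, -8))² = (34 - 6)² = 28² = 784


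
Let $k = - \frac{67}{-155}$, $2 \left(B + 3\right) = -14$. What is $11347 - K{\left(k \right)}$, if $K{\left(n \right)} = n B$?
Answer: $\frac{351891}{31} \approx 11351.0$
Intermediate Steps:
$B = -10$ ($B = -3 + \frac{1}{2} \left(-14\right) = -3 - 7 = -10$)
$k = \frac{67}{155}$ ($k = \left(-67\right) \left(- \frac{1}{155}\right) = \frac{67}{155} \approx 0.43226$)
$K{\left(n \right)} = - 10 n$ ($K{\left(n \right)} = n \left(-10\right) = - 10 n$)
$11347 - K{\left(k \right)} = 11347 - \left(-10\right) \frac{67}{155} = 11347 - - \frac{134}{31} = 11347 + \frac{134}{31} = \frac{351891}{31}$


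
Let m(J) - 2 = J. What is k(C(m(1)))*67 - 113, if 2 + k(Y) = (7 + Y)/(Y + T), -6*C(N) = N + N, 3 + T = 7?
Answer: -113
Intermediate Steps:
T = 4 (T = -3 + 7 = 4)
m(J) = 2 + J
C(N) = -N/3 (C(N) = -(N + N)/6 = -N/3)
k(Y) = -2 + (7 + Y)/(4 + Y) (k(Y) = -2 + (7 + Y)/(Y + 4) = -2 + (7 + Y)/(4 + Y))
k(C(m(1)))*67 - 113 = ((-1 - (-1)*(2 + 1)/3)/(4 - (2 + 1)/3))*67 - 113 = ((-1 - (-1)*3/3)/(4 - 1/3*3))*67 - 113 = ((-1 - 1*(-1))/(4 - 1))*67 - 113 = ((-1 + 1)/3)*67 - 113 = ((1/3)*0)*67 - 113 = 0*67 - 113 = 0 - 113 = -113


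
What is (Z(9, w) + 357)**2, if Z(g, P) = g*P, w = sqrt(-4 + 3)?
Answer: 127368 + 6426*I ≈ 1.2737e+5 + 6426.0*I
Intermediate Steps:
w = I (w = sqrt(-1) = I ≈ 1.0*I)
Z(g, P) = P*g
(Z(9, w) + 357)**2 = (I*9 + 357)**2 = (9*I + 357)**2 = (357 + 9*I)**2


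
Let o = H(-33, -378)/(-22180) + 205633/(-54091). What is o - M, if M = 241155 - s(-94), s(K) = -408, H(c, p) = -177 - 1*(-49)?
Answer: -72454239076058/299934595 ≈ -2.4157e+5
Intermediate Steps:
H(c, p) = -128 (H(c, p) = -177 + 49 = -128)
o = -1138504073/299934595 (o = -128/(-22180) + 205633/(-54091) = -128*(-1/22180) + 205633*(-1/54091) = 32/5545 - 205633/54091 = -1138504073/299934595 ≈ -3.7958)
M = 241563 (M = 241155 - 1*(-408) = 241155 + 408 = 241563)
o - M = -1138504073/299934595 - 1*241563 = -1138504073/299934595 - 241563 = -72454239076058/299934595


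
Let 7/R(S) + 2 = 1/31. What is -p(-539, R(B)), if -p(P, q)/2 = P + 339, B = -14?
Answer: -400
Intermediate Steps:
R(S) = -217/61 (R(S) = 7/(-2 + 1/31) = 7/(-61/31) = 7*(-31/61) = -217/61)
p(P, q) = -678 - 2*P (p(P, q) = -2*(P + 339) = -2*(339 + P) = -678 - 2*P)
-p(-539, R(B)) = -(-678 - 2*(-539)) = -(-678 + 1078) = -1*400 = -400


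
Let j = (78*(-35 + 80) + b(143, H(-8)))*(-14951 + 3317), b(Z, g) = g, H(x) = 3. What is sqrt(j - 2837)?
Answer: I*sqrt(40873079) ≈ 6393.2*I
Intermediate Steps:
j = -40870242 (j = (78*(-35 + 80) + 3)*(-14951 + 3317) = (78*45 + 3)*(-11634) = (3510 + 3)*(-11634) = 3513*(-11634) = -40870242)
sqrt(j - 2837) = sqrt(-40870242 - 2837) = sqrt(-40873079) = I*sqrt(40873079)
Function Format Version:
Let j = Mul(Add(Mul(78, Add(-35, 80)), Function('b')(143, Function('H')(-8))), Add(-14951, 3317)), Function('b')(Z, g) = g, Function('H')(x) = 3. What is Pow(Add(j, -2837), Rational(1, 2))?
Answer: Mul(I, Pow(40873079, Rational(1, 2))) ≈ Mul(6393.2, I)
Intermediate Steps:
j = -40870242 (j = Mul(Add(Mul(78, Add(-35, 80)), 3), Add(-14951, 3317)) = Mul(Add(Mul(78, 45), 3), -11634) = Mul(Add(3510, 3), -11634) = Mul(3513, -11634) = -40870242)
Pow(Add(j, -2837), Rational(1, 2)) = Pow(Add(-40870242, -2837), Rational(1, 2)) = Pow(-40873079, Rational(1, 2)) = Mul(I, Pow(40873079, Rational(1, 2)))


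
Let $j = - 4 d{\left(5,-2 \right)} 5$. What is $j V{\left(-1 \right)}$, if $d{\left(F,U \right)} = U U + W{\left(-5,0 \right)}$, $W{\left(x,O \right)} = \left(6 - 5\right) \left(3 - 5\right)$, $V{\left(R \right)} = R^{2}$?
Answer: $-40$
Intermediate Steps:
$W{\left(x,O \right)} = -2$ ($W{\left(x,O \right)} = 1 \left(-2\right) = -2$)
$d{\left(F,U \right)} = -2 + U^{2}$ ($d{\left(F,U \right)} = U U - 2 = U^{2} - 2 = -2 + U^{2}$)
$j = -40$ ($j = - 4 \left(-2 + \left(-2\right)^{2}\right) 5 = - 4 \left(-2 + 4\right) 5 = \left(-4\right) 2 \cdot 5 = \left(-8\right) 5 = -40$)
$j V{\left(-1 \right)} = - 40 \left(-1\right)^{2} = \left(-40\right) 1 = -40$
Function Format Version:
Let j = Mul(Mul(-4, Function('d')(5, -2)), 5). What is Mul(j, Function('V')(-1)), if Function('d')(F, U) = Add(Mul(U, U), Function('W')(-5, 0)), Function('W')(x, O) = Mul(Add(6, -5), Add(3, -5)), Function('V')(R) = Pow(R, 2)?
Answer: -40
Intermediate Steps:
Function('W')(x, O) = -2 (Function('W')(x, O) = Mul(1, -2) = -2)
Function('d')(F, U) = Add(-2, Pow(U, 2)) (Function('d')(F, U) = Add(Mul(U, U), -2) = Add(Pow(U, 2), -2) = Add(-2, Pow(U, 2)))
j = -40 (j = Mul(Mul(-4, Add(-2, Pow(-2, 2))), 5) = Mul(Mul(-4, Add(-2, 4)), 5) = Mul(Mul(-4, 2), 5) = Mul(-8, 5) = -40)
Mul(j, Function('V')(-1)) = Mul(-40, Pow(-1, 2)) = Mul(-40, 1) = -40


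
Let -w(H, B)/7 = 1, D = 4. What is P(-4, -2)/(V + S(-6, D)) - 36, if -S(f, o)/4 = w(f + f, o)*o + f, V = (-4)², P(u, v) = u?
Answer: -1369/38 ≈ -36.026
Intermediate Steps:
w(H, B) = -7 (w(H, B) = -7*1 = -7)
V = 16
S(f, o) = -4*f + 28*o (S(f, o) = -4*(-7*o + f) = -4*(f - 7*o) = -4*f + 28*o)
P(-4, -2)/(V + S(-6, D)) - 36 = -4/(16 + (-4*(-6) + 28*4)) - 36 = -4/(16 + (24 + 112)) - 36 = -4/(16 + 136) - 36 = -4/152 - 36 = -4*1/152 - 36 = -1/38 - 36 = -1369/38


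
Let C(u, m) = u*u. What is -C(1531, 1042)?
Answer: -2343961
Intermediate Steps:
C(u, m) = u²
-C(1531, 1042) = -1*1531² = -1*2343961 = -2343961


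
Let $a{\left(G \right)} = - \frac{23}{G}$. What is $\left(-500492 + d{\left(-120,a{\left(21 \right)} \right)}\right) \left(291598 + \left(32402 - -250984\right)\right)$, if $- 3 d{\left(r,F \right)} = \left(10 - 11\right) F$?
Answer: $- \frac{18129831428696}{63} \approx -2.8777 \cdot 10^{11}$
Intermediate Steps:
$d{\left(r,F \right)} = \frac{F}{3}$ ($d{\left(r,F \right)} = - \frac{\left(10 - 11\right) F}{3} = - \frac{\left(-1\right) F}{3} = \frac{F}{3}$)
$\left(-500492 + d{\left(-120,a{\left(21 \right)} \right)}\right) \left(291598 + \left(32402 - -250984\right)\right) = \left(-500492 + \frac{\left(-23\right) \frac{1}{21}}{3}\right) \left(291598 + \left(32402 - -250984\right)\right) = \left(-500492 + \frac{\left(-23\right) \frac{1}{21}}{3}\right) \left(291598 + \left(32402 + 250984\right)\right) = \left(-500492 + \frac{1}{3} \left(- \frac{23}{21}\right)\right) \left(291598 + 283386\right) = \left(-500492 - \frac{23}{63}\right) 574984 = \left(- \frac{31531019}{63}\right) 574984 = - \frac{18129831428696}{63}$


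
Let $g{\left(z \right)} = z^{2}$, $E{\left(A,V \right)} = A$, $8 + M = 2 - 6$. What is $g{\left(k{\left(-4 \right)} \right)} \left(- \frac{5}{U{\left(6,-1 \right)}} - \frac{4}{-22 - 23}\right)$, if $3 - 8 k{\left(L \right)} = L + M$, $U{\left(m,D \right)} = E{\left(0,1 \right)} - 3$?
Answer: $\frac{28519}{2880} \approx 9.9024$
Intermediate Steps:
$M = -12$ ($M = -8 + \left(2 - 6\right) = -8 - 4 = -12$)
$U{\left(m,D \right)} = -3$ ($U{\left(m,D \right)} = 0 - 3 = -3$)
$k{\left(L \right)} = \frac{15}{8} - \frac{L}{8}$ ($k{\left(L \right)} = \frac{3}{8} - \frac{L - 12}{8} = \frac{3}{8} - \frac{-12 + L}{8} = \frac{3}{8} - \left(- \frac{3}{2} + \frac{L}{8}\right) = \frac{15}{8} - \frac{L}{8}$)
$g{\left(k{\left(-4 \right)} \right)} \left(- \frac{5}{U{\left(6,-1 \right)}} - \frac{4}{-22 - 23}\right) = \left(\frac{15}{8} - - \frac{1}{2}\right)^{2} \left(- \frac{5}{-3} - \frac{4}{-22 - 23}\right) = \left(\frac{15}{8} + \frac{1}{2}\right)^{2} \left(\left(-5\right) \left(- \frac{1}{3}\right) - \frac{4}{-45}\right) = \left(\frac{19}{8}\right)^{2} \left(\frac{5}{3} - - \frac{4}{45}\right) = \frac{361 \left(\frac{5}{3} + \frac{4}{45}\right)}{64} = \frac{361}{64} \cdot \frac{79}{45} = \frac{28519}{2880}$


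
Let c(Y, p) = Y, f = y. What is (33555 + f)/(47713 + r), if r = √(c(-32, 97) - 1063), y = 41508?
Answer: 3581480919/2276531464 - 75063*I*√1095/2276531464 ≈ 1.5732 - 0.0010911*I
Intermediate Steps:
f = 41508
r = I*√1095 (r = √(-32 - 1063) = √(-1095) = I*√1095 ≈ 33.091*I)
(33555 + f)/(47713 + r) = (33555 + 41508)/(47713 + I*√1095) = 75063/(47713 + I*√1095)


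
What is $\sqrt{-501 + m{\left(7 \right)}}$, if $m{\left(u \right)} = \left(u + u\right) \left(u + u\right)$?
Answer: $i \sqrt{305} \approx 17.464 i$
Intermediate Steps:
$m{\left(u \right)} = 4 u^{2}$ ($m{\left(u \right)} = 2 u 2 u = 4 u^{2}$)
$\sqrt{-501 + m{\left(7 \right)}} = \sqrt{-501 + 4 \cdot 7^{2}} = \sqrt{-501 + 4 \cdot 49} = \sqrt{-501 + 196} = \sqrt{-305} = i \sqrt{305}$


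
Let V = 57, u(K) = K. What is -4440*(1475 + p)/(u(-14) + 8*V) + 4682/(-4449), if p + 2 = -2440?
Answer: 9549811538/983229 ≈ 9712.7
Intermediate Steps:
p = -2442 (p = -2 - 2440 = -2442)
-4440*(1475 + p)/(u(-14) + 8*V) + 4682/(-4449) = -4440*(1475 - 2442)/(-14 + 8*57) + 4682/(-4449) = -4440*(-967/(-14 + 456)) + 4682*(-1/4449) = -4440/(442*(-1/967)) - 4682/4449 = -4440/(-442/967) - 4682/4449 = -4440*(-967/442) - 4682/4449 = 2146740/221 - 4682/4449 = 9549811538/983229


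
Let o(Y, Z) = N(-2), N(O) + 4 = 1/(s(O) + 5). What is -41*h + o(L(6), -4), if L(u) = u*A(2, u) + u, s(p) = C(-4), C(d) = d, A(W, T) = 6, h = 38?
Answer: -1561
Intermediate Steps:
s(p) = -4
L(u) = 7*u (L(u) = u*6 + u = 6*u + u = 7*u)
N(O) = -3 (N(O) = -4 + 1/(-4 + 5) = -4 + 1/1 = -4 + 1 = -3)
o(Y, Z) = -3
-41*h + o(L(6), -4) = -41*38 - 3 = -1558 - 3 = -1561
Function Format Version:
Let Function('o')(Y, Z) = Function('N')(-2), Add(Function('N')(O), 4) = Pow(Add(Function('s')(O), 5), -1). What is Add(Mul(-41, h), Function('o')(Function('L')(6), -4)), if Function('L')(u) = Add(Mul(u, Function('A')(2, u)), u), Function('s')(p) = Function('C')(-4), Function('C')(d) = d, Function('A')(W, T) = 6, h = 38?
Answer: -1561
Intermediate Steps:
Function('s')(p) = -4
Function('L')(u) = Mul(7, u) (Function('L')(u) = Add(Mul(u, 6), u) = Add(Mul(6, u), u) = Mul(7, u))
Function('N')(O) = -3 (Function('N')(O) = Add(-4, Pow(Add(-4, 5), -1)) = Add(-4, Pow(1, -1)) = Add(-4, 1) = -3)
Function('o')(Y, Z) = -3
Add(Mul(-41, h), Function('o')(Function('L')(6), -4)) = Add(Mul(-41, 38), -3) = Add(-1558, -3) = -1561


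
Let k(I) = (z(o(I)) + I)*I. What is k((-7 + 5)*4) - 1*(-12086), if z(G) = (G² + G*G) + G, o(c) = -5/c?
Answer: 48555/4 ≈ 12139.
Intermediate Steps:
z(G) = G + 2*G² (z(G) = (G² + G²) + G = 2*G² + G = G + 2*G²)
k(I) = I*(I - 5*(1 - 10/I)/I) (k(I) = ((-5/I)*(1 + 2*(-5/I)) + I)*I = ((-5/I)*(1 - 10/I) + I)*I = (-5*(1 - 10/I)/I + I)*I = (I - 5*(1 - 10/I)/I)*I = I*(I - 5*(1 - 10/I)/I))
k((-7 + 5)*4) - 1*(-12086) = (-5 + ((-7 + 5)*4)² + 50/(((-7 + 5)*4))) - 1*(-12086) = (-5 + (-2*4)² + 50/((-2*4))) + 12086 = (-5 + (-8)² + 50/(-8)) + 12086 = (-5 + 64 + 50*(-⅛)) + 12086 = (-5 + 64 - 25/4) + 12086 = 211/4 + 12086 = 48555/4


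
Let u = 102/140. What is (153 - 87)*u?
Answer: 1683/35 ≈ 48.086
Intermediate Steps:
u = 51/70 (u = 102*(1/140) = 51/70 ≈ 0.72857)
(153 - 87)*u = (153 - 87)*(51/70) = 66*(51/70) = 1683/35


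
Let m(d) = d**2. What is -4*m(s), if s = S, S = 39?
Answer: -6084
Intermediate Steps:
s = 39
-4*m(s) = -4*39**2 = -4*1521 = -6084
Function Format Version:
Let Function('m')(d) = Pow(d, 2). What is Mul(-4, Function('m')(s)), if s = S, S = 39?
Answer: -6084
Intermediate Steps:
s = 39
Mul(-4, Function('m')(s)) = Mul(-4, Pow(39, 2)) = Mul(-4, 1521) = -6084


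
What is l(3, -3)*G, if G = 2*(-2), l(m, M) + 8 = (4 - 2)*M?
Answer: 56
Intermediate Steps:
l(m, M) = -8 + 2*M (l(m, M) = -8 + (4 - 2)*M = -8 + 2*M)
G = -4
l(3, -3)*G = (-8 + 2*(-3))*(-4) = (-8 - 6)*(-4) = -14*(-4) = 56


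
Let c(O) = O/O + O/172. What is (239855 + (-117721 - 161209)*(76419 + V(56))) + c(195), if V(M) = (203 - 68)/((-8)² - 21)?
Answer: -3666384254013/172 ≈ -2.1316e+10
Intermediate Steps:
V(M) = 135/43 (V(M) = 135/(64 - 21) = 135/43)
c(O) = 1 + O/172 (c(O) = 1 + O*(1/172) = 1 + O/172)
(239855 + (-117721 - 161209)*(76419 + V(56))) + c(195) = (239855 + (-117721 - 161209)*(76419 + 135/43)) + (1 + (1/172)*195) = (239855 - 278930*3286152/43) + (1 + 195/172) = (239855 - 916606377360/43) + 367/172 = -916596063595/43 + 367/172 = -3666384254013/172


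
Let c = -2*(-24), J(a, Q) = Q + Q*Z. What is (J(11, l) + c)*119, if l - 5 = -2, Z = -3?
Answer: 4998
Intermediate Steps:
l = 3 (l = 5 - 2 = 3)
J(a, Q) = -2*Q (J(a, Q) = Q + Q*(-3) = Q - 3*Q = -2*Q)
c = 48
(J(11, l) + c)*119 = (-2*3 + 48)*119 = (-6 + 48)*119 = 42*119 = 4998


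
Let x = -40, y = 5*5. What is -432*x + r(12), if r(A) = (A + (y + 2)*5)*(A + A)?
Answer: 20808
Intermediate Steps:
y = 25
r(A) = 2*A*(135 + A) (r(A) = (A + (25 + 2)*5)*(A + A) = (A + 27*5)*(2*A) = (A + 135)*(2*A) = (135 + A)*(2*A) = 2*A*(135 + A))
-432*x + r(12) = -432*(-40) + 2*12*(135 + 12) = -144*(-120) + 2*12*147 = 17280 + 3528 = 20808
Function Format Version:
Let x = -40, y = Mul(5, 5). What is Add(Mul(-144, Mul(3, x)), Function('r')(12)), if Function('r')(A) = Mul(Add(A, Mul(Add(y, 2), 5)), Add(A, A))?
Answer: 20808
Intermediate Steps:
y = 25
Function('r')(A) = Mul(2, A, Add(135, A)) (Function('r')(A) = Mul(Add(A, Mul(Add(25, 2), 5)), Add(A, A)) = Mul(Add(A, Mul(27, 5)), Mul(2, A)) = Mul(Add(A, 135), Mul(2, A)) = Mul(Add(135, A), Mul(2, A)) = Mul(2, A, Add(135, A)))
Add(Mul(-144, Mul(3, x)), Function('r')(12)) = Add(Mul(-144, Mul(3, -40)), Mul(2, 12, Add(135, 12))) = Add(Mul(-144, -120), Mul(2, 12, 147)) = Add(17280, 3528) = 20808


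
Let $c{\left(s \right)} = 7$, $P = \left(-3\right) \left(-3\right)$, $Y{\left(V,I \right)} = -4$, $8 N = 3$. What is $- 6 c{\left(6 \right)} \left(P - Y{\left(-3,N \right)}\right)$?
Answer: $-546$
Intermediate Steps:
$N = \frac{3}{8}$ ($N = \frac{1}{8} \cdot 3 = \frac{3}{8} \approx 0.375$)
$P = 9$
$- 6 c{\left(6 \right)} \left(P - Y{\left(-3,N \right)}\right) = \left(-6\right) 7 \left(9 - -4\right) = - 42 \left(9 + 4\right) = \left(-42\right) 13 = -546$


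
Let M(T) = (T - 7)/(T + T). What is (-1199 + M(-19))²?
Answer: 518381824/361 ≈ 1.4360e+6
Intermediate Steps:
M(T) = (-7 + T)/(2*T) (M(T) = (-7 + T)/((2*T)) = (-7 + T)*(1/(2*T)) = (-7 + T)/(2*T))
(-1199 + M(-19))² = (-1199 + (½)*(-7 - 19)/(-19))² = (-1199 + (½)*(-1/19)*(-26))² = (-1199 + 13/19)² = (-22768/19)² = 518381824/361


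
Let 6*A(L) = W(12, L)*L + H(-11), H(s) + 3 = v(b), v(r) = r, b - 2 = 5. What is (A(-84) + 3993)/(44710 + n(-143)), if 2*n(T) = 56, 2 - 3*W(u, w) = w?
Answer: 10777/134214 ≈ 0.080297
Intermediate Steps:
b = 7 (b = 2 + 5 = 7)
W(u, w) = ⅔ - w/3
H(s) = 4 (H(s) = -3 + 7 = 4)
n(T) = 28 (n(T) = (½)*56 = 28)
A(L) = ⅔ + L*(⅔ - L/3)/6 (A(L) = ((⅔ - L/3)*L + 4)/6 = (L*(⅔ - L/3) + 4)/6 = (4 + L*(⅔ - L/3))/6 = ⅔ + L*(⅔ - L/3)/6)
(A(-84) + 3993)/(44710 + n(-143)) = ((⅔ - 1/18*(-84)*(-2 - 84)) + 3993)/(44710 + 28) = ((⅔ - 1/18*(-84)*(-86)) + 3993)/44738 = ((⅔ - 1204/3) + 3993)*(1/44738) = (-1202/3 + 3993)*(1/44738) = (10777/3)*(1/44738) = 10777/134214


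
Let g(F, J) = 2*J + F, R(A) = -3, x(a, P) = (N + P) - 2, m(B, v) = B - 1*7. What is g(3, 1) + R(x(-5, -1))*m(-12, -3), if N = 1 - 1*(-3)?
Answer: 62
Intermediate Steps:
m(B, v) = -7 + B (m(B, v) = B - 7 = -7 + B)
N = 4 (N = 1 + 3 = 4)
x(a, P) = 2 + P (x(a, P) = (4 + P) - 2 = 2 + P)
g(F, J) = F + 2*J
g(3, 1) + R(x(-5, -1))*m(-12, -3) = (3 + 2*1) - 3*(-7 - 12) = (3 + 2) - 3*(-19) = 5 + 57 = 62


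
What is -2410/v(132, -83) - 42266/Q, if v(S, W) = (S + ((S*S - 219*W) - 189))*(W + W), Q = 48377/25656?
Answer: -457010775733301/20388500472 ≈ -22415.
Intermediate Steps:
Q = 48377/25656 (Q = 48377*(1/25656) = 48377/25656 ≈ 1.8856)
v(S, W) = 2*W*(-189 + S + S**2 - 219*W) (v(S, W) = (S + ((S**2 - 219*W) - 189))*(2*W) = (S + (-189 + S**2 - 219*W))*(2*W) = (-189 + S + S**2 - 219*W)*(2*W) = 2*W*(-189 + S + S**2 - 219*W))
-2410/v(132, -83) - 42266/Q = -2410*(-1/(166*(-189 + 132 + 132**2 - 219*(-83)))) - 42266/48377/25656 = -2410*(-1/(166*(-189 + 132 + 17424 + 18177))) - 42266*25656/48377 = -2410/(2*(-83)*35544) - 154910928/6911 = -2410/(-5900304) - 154910928/6911 = -2410*(-1/5900304) - 154910928/6911 = 1205/2950152 - 154910928/6911 = -457010775733301/20388500472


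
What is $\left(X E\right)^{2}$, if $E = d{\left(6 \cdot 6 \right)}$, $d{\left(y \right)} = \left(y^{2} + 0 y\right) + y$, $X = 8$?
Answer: $113550336$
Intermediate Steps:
$d{\left(y \right)} = y + y^{2}$ ($d{\left(y \right)} = \left(y^{2} + 0\right) + y = y^{2} + y = y + y^{2}$)
$E = 1332$ ($E = 6 \cdot 6 \left(1 + 6 \cdot 6\right) = 36 \left(1 + 36\right) = 36 \cdot 37 = 1332$)
$\left(X E\right)^{2} = \left(8 \cdot 1332\right)^{2} = 10656^{2} = 113550336$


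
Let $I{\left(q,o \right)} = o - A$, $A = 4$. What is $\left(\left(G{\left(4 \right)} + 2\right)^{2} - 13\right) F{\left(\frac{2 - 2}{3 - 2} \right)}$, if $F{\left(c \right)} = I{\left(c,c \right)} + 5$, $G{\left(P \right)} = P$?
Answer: $23$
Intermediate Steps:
$I{\left(q,o \right)} = -4 + o$ ($I{\left(q,o \right)} = o - 4 = -4 + o$)
$F{\left(c \right)} = 1 + c$ ($F{\left(c \right)} = \left(-4 + c\right) + 5 = 1 + c$)
$\left(\left(G{\left(4 \right)} + 2\right)^{2} - 13\right) F{\left(\frac{2 - 2}{3 - 2} \right)} = \left(\left(4 + 2\right)^{2} - 13\right) \left(1 + \frac{2 - 2}{3 - 2}\right) = \left(6^{2} - 13\right) \left(1 + \frac{0}{1}\right) = \left(36 - 13\right) \left(1 + 0 \cdot 1\right) = 23 \left(1 + 0\right) = 23 \cdot 1 = 23$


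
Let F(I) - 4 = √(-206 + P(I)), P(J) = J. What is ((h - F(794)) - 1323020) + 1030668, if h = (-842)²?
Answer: 416608 - 14*√3 ≈ 4.1658e+5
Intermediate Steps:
h = 708964
F(I) = 4 + √(-206 + I)
((h - F(794)) - 1323020) + 1030668 = ((708964 - (4 + √(-206 + 794))) - 1323020) + 1030668 = ((708964 - (4 + √588)) - 1323020) + 1030668 = ((708964 - (4 + 14*√3)) - 1323020) + 1030668 = ((708964 + (-4 - 14*√3)) - 1323020) + 1030668 = ((708960 - 14*√3) - 1323020) + 1030668 = (-614060 - 14*√3) + 1030668 = 416608 - 14*√3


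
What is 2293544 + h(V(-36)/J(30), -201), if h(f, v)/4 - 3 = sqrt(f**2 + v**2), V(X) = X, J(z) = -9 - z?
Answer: 2293556 + 12*sqrt(758657)/13 ≈ 2.2944e+6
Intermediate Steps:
h(f, v) = 12 + 4*sqrt(f**2 + v**2)
2293544 + h(V(-36)/J(30), -201) = 2293544 + (12 + 4*sqrt((-36/(-9 - 1*30))**2 + (-201)**2)) = 2293544 + (12 + 4*sqrt((-36/(-9 - 30))**2 + 40401)) = 2293544 + (12 + 4*sqrt((-36/(-39))**2 + 40401)) = 2293544 + (12 + 4*sqrt((-36*(-1/39))**2 + 40401)) = 2293544 + (12 + 4*sqrt((12/13)**2 + 40401)) = 2293544 + (12 + 4*sqrt(144/169 + 40401)) = 2293544 + (12 + 4*sqrt(6827913/169)) = 2293544 + (12 + 4*(3*sqrt(758657)/13)) = 2293544 + (12 + 12*sqrt(758657)/13) = 2293556 + 12*sqrt(758657)/13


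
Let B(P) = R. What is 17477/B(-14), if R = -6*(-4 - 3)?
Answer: 17477/42 ≈ 416.12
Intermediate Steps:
R = 42 (R = -6*(-7) = 42)
B(P) = 42
17477/B(-14) = 17477/42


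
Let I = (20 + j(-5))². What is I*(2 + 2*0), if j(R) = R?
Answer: 450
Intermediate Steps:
I = 225 (I = (20 - 5)² = 15² = 225)
I*(2 + 2*0) = 225*(2 + 2*0) = 225*(2 + 0) = 225*2 = 450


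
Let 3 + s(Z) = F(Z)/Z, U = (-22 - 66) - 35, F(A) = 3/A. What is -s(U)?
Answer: 15128/5043 ≈ 2.9998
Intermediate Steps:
U = -123 (U = -88 - 35 = -123)
s(Z) = -3 + 3/Z² (s(Z) = -3 + (3/Z)/Z = -3 + 3/Z²)
-s(U) = -(-3 + 3/(-123)²) = -(-3 + 3*(1/15129)) = -(-3 + 1/5043) = -1*(-15128/5043) = 15128/5043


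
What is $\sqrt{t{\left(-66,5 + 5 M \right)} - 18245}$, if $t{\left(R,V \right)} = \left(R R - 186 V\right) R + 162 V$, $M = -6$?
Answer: $i \sqrt{616691} \approx 785.3 i$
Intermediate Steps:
$t{\left(R,V \right)} = 162 V + R \left(R^{2} - 186 V\right)$ ($t{\left(R,V \right)} = \left(R^{2} - 186 V\right) R + 162 V = R \left(R^{2} - 186 V\right) + 162 V = 162 V + R \left(R^{2} - 186 V\right)$)
$\sqrt{t{\left(-66,5 + 5 M \right)} - 18245} = \sqrt{\left(\left(-66\right)^{3} + 162 \left(5 + 5 \left(-6\right)\right) - - 12276 \left(5 + 5 \left(-6\right)\right)\right) - 18245} = \sqrt{\left(-287496 + 162 \left(5 - 30\right) - - 12276 \left(5 - 30\right)\right) - 18245} = \sqrt{\left(-287496 + 162 \left(-25\right) - \left(-12276\right) \left(-25\right)\right) - 18245} = \sqrt{\left(-287496 - 4050 - 306900\right) - 18245} = \sqrt{-598446 - 18245} = \sqrt{-616691} = i \sqrt{616691}$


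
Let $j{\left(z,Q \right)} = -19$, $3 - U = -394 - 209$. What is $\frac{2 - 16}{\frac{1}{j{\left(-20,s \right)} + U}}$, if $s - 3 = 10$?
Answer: $-8218$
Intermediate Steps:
$s = 13$ ($s = 3 + 10 = 13$)
$U = 606$ ($U = 3 - \left(-394 - 209\right) = 3 - -603 = 3 + 603 = 606$)
$\frac{2 - 16}{\frac{1}{j{\left(-20,s \right)} + U}} = \frac{2 - 16}{\frac{1}{-19 + 606}} = \frac{2 - 16}{\frac{1}{587}} = - 14 \frac{1}{\frac{1}{587}} = \left(-14\right) 587 = -8218$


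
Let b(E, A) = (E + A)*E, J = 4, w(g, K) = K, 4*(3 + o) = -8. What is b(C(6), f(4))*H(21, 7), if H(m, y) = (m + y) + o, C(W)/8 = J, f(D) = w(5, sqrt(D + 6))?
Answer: 23552 + 736*sqrt(10) ≈ 25879.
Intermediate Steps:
o = -5 (o = -3 + (1/4)*(-8) = -3 - 2 = -5)
f(D) = sqrt(6 + D) (f(D) = sqrt(D + 6) = sqrt(6 + D))
C(W) = 32 (C(W) = 8*4 = 32)
H(m, y) = -5 + m + y (H(m, y) = (m + y) - 5 = -5 + m + y)
b(E, A) = E*(A + E) (b(E, A) = (A + E)*E = E*(A + E))
b(C(6), f(4))*H(21, 7) = (32*(sqrt(6 + 4) + 32))*(-5 + 21 + 7) = (32*(sqrt(10) + 32))*23 = (32*(32 + sqrt(10)))*23 = (1024 + 32*sqrt(10))*23 = 23552 + 736*sqrt(10)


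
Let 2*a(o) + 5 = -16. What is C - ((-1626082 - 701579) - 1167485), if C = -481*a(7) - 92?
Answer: 7000209/2 ≈ 3.5001e+6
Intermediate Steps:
a(o) = -21/2 (a(o) = -5/2 + (½)*(-16) = -5/2 - 8 = -21/2)
C = 9917/2 (C = -481*(-21/2) - 92 = 10101/2 - 92 = 9917/2 ≈ 4958.5)
C - ((-1626082 - 701579) - 1167485) = 9917/2 - ((-1626082 - 701579) - 1167485) = 9917/2 - (-2327661 - 1167485) = 9917/2 - 1*(-3495146) = 9917/2 + 3495146 = 7000209/2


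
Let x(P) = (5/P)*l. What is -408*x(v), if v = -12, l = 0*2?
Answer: 0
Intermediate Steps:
l = 0
x(P) = 0 (x(P) = (5/P)*0 = 0)
-408*x(v) = -408*0 = 0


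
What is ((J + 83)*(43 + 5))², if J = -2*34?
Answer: 518400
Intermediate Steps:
J = -68
((J + 83)*(43 + 5))² = ((-68 + 83)*(43 + 5))² = (15*48)² = 720² = 518400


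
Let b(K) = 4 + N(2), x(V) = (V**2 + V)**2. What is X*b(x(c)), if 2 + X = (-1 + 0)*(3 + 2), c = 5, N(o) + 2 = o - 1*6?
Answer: 14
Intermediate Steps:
N(o) = -8 + o (N(o) = -2 + (o - 1*6) = -2 + (o - 6) = -2 + (-6 + o) = -8 + o)
x(V) = (V + V**2)**2
b(K) = -2 (b(K) = 4 + (-8 + 2) = 4 - 6 = -2)
X = -7 (X = -2 + (-1 + 0)*(3 + 2) = -2 - 1*5 = -2 - 5 = -7)
X*b(x(c)) = -7*(-2) = 14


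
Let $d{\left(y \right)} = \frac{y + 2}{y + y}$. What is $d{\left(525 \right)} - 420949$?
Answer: $- \frac{441995923}{1050} \approx -4.2095 \cdot 10^{5}$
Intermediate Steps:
$d{\left(y \right)} = \frac{2 + y}{2 y}$
$d{\left(525 \right)} - 420949 = \frac{2 + 525}{2 \cdot 525} - 420949 = \frac{1}{2} \cdot \frac{1}{525} \cdot 527 - 420949 = \frac{527}{1050} - 420949 = - \frac{441995923}{1050}$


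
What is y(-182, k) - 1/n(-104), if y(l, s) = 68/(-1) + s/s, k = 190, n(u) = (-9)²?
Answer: -5428/81 ≈ -67.012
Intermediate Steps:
n(u) = 81
y(l, s) = -67 (y(l, s) = 68*(-1) + 1 = -68 + 1 = -67)
y(-182, k) - 1/n(-104) = -67 - 1/81 = -5428/81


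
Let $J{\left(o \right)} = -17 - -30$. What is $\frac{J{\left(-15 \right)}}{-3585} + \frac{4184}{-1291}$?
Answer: $- \frac{15016423}{4628235} \approx -3.2445$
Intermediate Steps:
$J{\left(o \right)} = 13$ ($J{\left(o \right)} = -17 + 30 = 13$)
$\frac{J{\left(-15 \right)}}{-3585} + \frac{4184}{-1291} = \frac{13}{-3585} + \frac{4184}{-1291} = 13 \left(- \frac{1}{3585}\right) + 4184 \left(- \frac{1}{1291}\right) = - \frac{13}{3585} - \frac{4184}{1291} = - \frac{15016423}{4628235}$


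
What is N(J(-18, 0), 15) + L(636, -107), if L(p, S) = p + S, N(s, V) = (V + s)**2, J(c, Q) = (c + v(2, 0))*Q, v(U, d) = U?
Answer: 754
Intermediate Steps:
J(c, Q) = Q*(2 + c) (J(c, Q) = (c + 2)*Q = (2 + c)*Q = Q*(2 + c))
L(p, S) = S + p
N(J(-18, 0), 15) + L(636, -107) = (15 + 0*(2 - 18))**2 + (-107 + 636) = (15 + 0*(-16))**2 + 529 = (15 + 0)**2 + 529 = 15**2 + 529 = 225 + 529 = 754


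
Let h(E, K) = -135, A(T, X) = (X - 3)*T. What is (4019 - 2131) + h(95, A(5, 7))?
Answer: 1753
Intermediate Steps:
A(T, X) = T*(-3 + X) (A(T, X) = (-3 + X)*T = T*(-3 + X))
(4019 - 2131) + h(95, A(5, 7)) = (4019 - 2131) - 135 = 1888 - 135 = 1753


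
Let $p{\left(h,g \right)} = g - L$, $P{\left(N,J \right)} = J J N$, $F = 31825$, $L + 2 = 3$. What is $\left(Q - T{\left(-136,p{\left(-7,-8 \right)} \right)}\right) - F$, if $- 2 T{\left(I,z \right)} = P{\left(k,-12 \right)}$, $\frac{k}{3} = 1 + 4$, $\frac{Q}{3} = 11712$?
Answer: $4391$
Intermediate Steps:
$Q = 35136$ ($Q = 3 \cdot 11712 = 35136$)
$k = 15$ ($k = 3 \left(1 + 4\right) = 3 \cdot 5 = 15$)
$L = 1$ ($L = -2 + 3 = 1$)
$P{\left(N,J \right)} = N J^{2}$ ($P{\left(N,J \right)} = J^{2} N = N J^{2}$)
$p{\left(h,g \right)} = -1 + g$ ($p{\left(h,g \right)} = g - 1 = -1 + g$)
$T{\left(I,z \right)} = -1080$ ($T{\left(I,z \right)} = - \frac{15 \left(-12\right)^{2}}{2} = - \frac{15 \cdot 144}{2} = \left(- \frac{1}{2}\right) 2160 = -1080$)
$\left(Q - T{\left(-136,p{\left(-7,-8 \right)} \right)}\right) - F = \left(35136 - -1080\right) - 31825 = \left(35136 + 1080\right) - 31825 = 36216 - 31825 = 4391$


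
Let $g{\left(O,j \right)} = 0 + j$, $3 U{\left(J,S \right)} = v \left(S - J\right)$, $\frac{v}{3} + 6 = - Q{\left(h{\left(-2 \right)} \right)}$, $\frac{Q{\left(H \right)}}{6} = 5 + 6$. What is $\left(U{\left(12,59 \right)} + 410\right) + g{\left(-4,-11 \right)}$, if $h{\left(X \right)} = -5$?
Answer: $-2985$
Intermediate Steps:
$Q{\left(H \right)} = 66$ ($Q{\left(H \right)} = 6 \left(5 + 6\right) = 6 \cdot 11 = 66$)
$v = -216$ ($v = -18 + 3 \left(\left(-1\right) 66\right) = -18 + 3 \left(-66\right) = -18 - 198 = -216$)
$U{\left(J,S \right)} = - 72 S + 72 J$ ($U{\left(J,S \right)} = \frac{\left(-216\right) \left(S - J\right)}{3} = \frac{- 216 S + 216 J}{3} = - 72 S + 72 J$)
$g{\left(O,j \right)} = j$
$\left(U{\left(12,59 \right)} + 410\right) + g{\left(-4,-11 \right)} = \left(\left(\left(-72\right) 59 + 72 \cdot 12\right) + 410\right) - 11 = \left(\left(-4248 + 864\right) + 410\right) - 11 = \left(-3384 + 410\right) - 11 = -2974 - 11 = -2985$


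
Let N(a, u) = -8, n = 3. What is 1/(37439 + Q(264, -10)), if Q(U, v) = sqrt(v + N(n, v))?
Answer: 37439/1401678739 - 3*I*sqrt(2)/1401678739 ≈ 2.671e-5 - 3.0268e-9*I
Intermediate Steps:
Q(U, v) = sqrt(-8 + v) (Q(U, v) = sqrt(v - 8) = sqrt(-8 + v))
1/(37439 + Q(264, -10)) = 1/(37439 + sqrt(-8 - 10)) = 1/(37439 + sqrt(-18)) = 1/(37439 + 3*I*sqrt(2))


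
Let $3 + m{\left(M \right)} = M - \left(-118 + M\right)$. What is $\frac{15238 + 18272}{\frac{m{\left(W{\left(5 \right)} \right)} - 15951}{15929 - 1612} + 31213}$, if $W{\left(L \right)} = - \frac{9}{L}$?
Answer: $\frac{95952534}{89372137} \approx 1.0736$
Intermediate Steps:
$m{\left(M \right)} = 115$ ($m{\left(M \right)} = -3 + \left(M - \left(-118 + M\right)\right) = -3 + 118 = 115$)
$\frac{15238 + 18272}{\frac{m{\left(W{\left(5 \right)} \right)} - 15951}{15929 - 1612} + 31213} = \frac{15238 + 18272}{\frac{115 - 15951}{15929 - 1612} + 31213} = \frac{33510}{- \frac{15836}{14317} + 31213} = \frac{33510}{\frac{446860685}{14317}} = 33510 \cdot \frac{14317}{446860685} = \frac{95952534}{89372137}$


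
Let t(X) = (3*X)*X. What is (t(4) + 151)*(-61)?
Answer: -12139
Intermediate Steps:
t(X) = 3*X²
(t(4) + 151)*(-61) = (3*4² + 151)*(-61) = (3*16 + 151)*(-61) = (48 + 151)*(-61) = 199*(-61) = -12139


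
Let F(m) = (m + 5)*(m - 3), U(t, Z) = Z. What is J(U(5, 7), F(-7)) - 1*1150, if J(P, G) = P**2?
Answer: -1101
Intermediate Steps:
F(m) = (-3 + m)*(5 + m) (F(m) = (5 + m)*(-3 + m) = (-3 + m)*(5 + m))
J(U(5, 7), F(-7)) - 1*1150 = 7**2 - 1*1150 = 49 - 1150 = -1101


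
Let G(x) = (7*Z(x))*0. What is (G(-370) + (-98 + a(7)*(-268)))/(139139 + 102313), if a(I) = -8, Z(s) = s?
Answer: 341/40242 ≈ 0.0084737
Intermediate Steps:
G(x) = 0 (G(x) = (7*x)*0 = 0)
(G(-370) + (-98 + a(7)*(-268)))/(139139 + 102313) = (0 + (-98 - 8*(-268)))/(139139 + 102313) = (0 + (-98 + 2144))/241452 = (0 + 2046)*(1/241452) = 2046*(1/241452) = 341/40242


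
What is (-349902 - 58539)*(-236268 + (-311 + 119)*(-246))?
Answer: 77210052876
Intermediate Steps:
(-349902 - 58539)*(-236268 + (-311 + 119)*(-246)) = -408441*(-236268 - 192*(-246)) = -408441*(-236268 + 47232) = -408441*(-189036) = 77210052876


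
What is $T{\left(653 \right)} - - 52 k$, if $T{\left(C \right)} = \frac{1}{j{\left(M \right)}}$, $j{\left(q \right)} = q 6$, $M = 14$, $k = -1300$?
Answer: $- \frac{5678399}{84} \approx -67600.0$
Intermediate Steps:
$j{\left(q \right)} = 6 q$
$T{\left(C \right)} = \frac{1}{84}$ ($T{\left(C \right)} = \frac{1}{6 \cdot 14} = \frac{1}{84}$)
$T{\left(653 \right)} - - 52 k = \frac{1}{84} - \left(-52\right) \left(-1300\right) = \frac{1}{84} - 67600 = - \frac{5678399}{84}$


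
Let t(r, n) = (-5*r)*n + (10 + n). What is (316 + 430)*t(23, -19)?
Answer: 1623296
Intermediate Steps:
t(r, n) = 10 + n - 5*n*r (t(r, n) = -5*n*r + (10 + n) = 10 + n - 5*n*r)
(316 + 430)*t(23, -19) = (316 + 430)*(10 - 19 - 5*(-19)*23) = 746*(10 - 19 + 2185) = 746*2176 = 1623296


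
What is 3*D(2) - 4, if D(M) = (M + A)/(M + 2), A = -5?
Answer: -25/4 ≈ -6.2500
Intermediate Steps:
D(M) = (-5 + M)/(2 + M) (D(M) = (M - 5)/(M + 2) = (-5 + M)/(2 + M))
3*D(2) - 4 = 3*((-5 + 2)/(2 + 2)) - 4 = 3*(-3/4) - 4 = 3*((¼)*(-3)) - 4 = 3*(-¾) - 4 = -9/4 - 4 = -25/4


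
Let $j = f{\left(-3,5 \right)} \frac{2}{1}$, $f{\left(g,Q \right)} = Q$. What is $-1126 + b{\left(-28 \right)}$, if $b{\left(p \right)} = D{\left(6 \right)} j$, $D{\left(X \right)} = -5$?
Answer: $-1176$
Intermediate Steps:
$j = 10$ ($j = 5 \cdot \frac{2}{1} = 5 \cdot 2 \cdot 1 = 5 \cdot 2 = 10$)
$b{\left(p \right)} = -50$ ($b{\left(p \right)} = \left(-5\right) 10 = -50$)
$-1126 + b{\left(-28 \right)} = -1126 - 50 = -1176$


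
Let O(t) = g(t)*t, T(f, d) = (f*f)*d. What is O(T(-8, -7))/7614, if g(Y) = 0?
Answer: 0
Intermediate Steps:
T(f, d) = d*f² (T(f, d) = f²*d = d*f²)
O(t) = 0 (O(t) = 0*t = 0)
O(T(-8, -7))/7614 = 0/7614 = 0*(1/7614) = 0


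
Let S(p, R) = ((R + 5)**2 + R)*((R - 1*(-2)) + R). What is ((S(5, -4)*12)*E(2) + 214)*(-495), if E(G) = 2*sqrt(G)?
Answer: -105930 - 213840*sqrt(2) ≈ -4.0835e+5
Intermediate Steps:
S(p, R) = (2 + 2*R)*(R + (5 + R)**2) (S(p, R) = ((5 + R)**2 + R)*((R + 2) + R) = (R + (5 + R)**2)*((2 + R) + R) = (R + (5 + R)**2)*(2 + 2*R) = (2 + 2*R)*(R + (5 + R)**2))
((S(5, -4)*12)*E(2) + 214)*(-495) = (((50 + 2*(-4)**3 + 24*(-4)**2 + 72*(-4))*12)*(2*sqrt(2)) + 214)*(-495) = (((50 + 2*(-64) + 24*16 - 288)*12)*(2*sqrt(2)) + 214)*(-495) = (((50 - 128 + 384 - 288)*12)*(2*sqrt(2)) + 214)*(-495) = ((18*12)*(2*sqrt(2)) + 214)*(-495) = (216*(2*sqrt(2)) + 214)*(-495) = (432*sqrt(2) + 214)*(-495) = (214 + 432*sqrt(2))*(-495) = -105930 - 213840*sqrt(2)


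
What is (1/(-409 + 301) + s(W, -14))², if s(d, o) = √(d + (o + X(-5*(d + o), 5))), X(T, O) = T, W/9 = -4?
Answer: 2332801/11664 - 5*√2/27 ≈ 199.74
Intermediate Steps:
W = -36 (W = 9*(-4) = -36)
s(d, o) = √(-4*d - 4*o) (s(d, o) = √(d + (o - 5*(d + o))) = √(d + (o + (-5*d - 5*o))) = √(d + (-5*d - 4*o)) = √(-4*d - 4*o))
(1/(-409 + 301) + s(W, -14))² = (1/(-409 + 301) + 2*√(-1*(-36) - 1*(-14)))² = (1/(-108) + 2*√(36 + 14))² = (-1/108 + 2*√50)² = (-1/108 + 2*(5*√2))² = (-1/108 + 10*√2)²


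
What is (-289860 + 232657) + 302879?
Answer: 245676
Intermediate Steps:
(-289860 + 232657) + 302879 = -57203 + 302879 = 245676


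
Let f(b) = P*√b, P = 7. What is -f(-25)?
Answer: -35*I ≈ -35.0*I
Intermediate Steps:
f(b) = 7*√b
-f(-25) = -7*√(-25) = -7*5*I = -35*I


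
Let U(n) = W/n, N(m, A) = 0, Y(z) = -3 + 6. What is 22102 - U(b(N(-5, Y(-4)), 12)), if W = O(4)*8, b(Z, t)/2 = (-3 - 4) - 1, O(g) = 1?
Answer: 44205/2 ≈ 22103.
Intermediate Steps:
Y(z) = 3
b(Z, t) = -16 (b(Z, t) = 2*((-3 - 4) - 1) = 2*(-7 - 1) = 2*(-8) = -16)
W = 8 (W = 1*8 = 8)
U(n) = 8/n
22102 - U(b(N(-5, Y(-4)), 12)) = 22102 - 8/(-16) = 22102 - 8*(-1)/16 = 22102 - 1*(-½) = 22102 + ½ = 44205/2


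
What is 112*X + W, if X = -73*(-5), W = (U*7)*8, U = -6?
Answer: 40544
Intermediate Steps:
W = -336 (W = -6*7*8 = -42*8 = -336)
X = 365
112*X + W = 112*365 - 336 = 40880 - 336 = 40544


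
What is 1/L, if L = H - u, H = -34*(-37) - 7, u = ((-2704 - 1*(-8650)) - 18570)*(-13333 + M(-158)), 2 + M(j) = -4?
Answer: -1/168390285 ≈ -5.9386e-9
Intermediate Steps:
M(j) = -6 (M(j) = -2 - 4 = -6)
u = 168391536 (u = ((-2704 - 1*(-8650)) - 18570)*(-13333 - 6) = ((-2704 + 8650) - 18570)*(-13339) = (5946 - 18570)*(-13339) = -12624*(-13339) = 168391536)
H = 1251 (H = 1258 - 7 = 1251)
L = -168390285 (L = 1251 - 1*168391536 = 1251 - 168391536 = -168390285)
1/L = 1/(-168390285) = -1/168390285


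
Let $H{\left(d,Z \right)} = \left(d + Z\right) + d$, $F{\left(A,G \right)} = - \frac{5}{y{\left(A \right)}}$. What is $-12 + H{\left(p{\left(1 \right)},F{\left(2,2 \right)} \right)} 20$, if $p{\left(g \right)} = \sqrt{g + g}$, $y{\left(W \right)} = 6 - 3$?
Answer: $- \frac{136}{3} + 40 \sqrt{2} \approx 11.235$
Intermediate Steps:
$y{\left(W \right)} = 3$
$p{\left(g \right)} = \sqrt{2} \sqrt{g}$ ($p{\left(g \right)} = \sqrt{2 g} = \sqrt{2} \sqrt{g}$)
$F{\left(A,G \right)} = - \frac{5}{3}$
$H{\left(d,Z \right)} = Z + 2 d$ ($H{\left(d,Z \right)} = \left(Z + d\right) + d = Z + 2 d$)
$-12 + H{\left(p{\left(1 \right)},F{\left(2,2 \right)} \right)} 20 = -12 + \left(- \frac{5}{3} + 2 \sqrt{2} \sqrt{1}\right) 20 = -12 + \left(- \frac{5}{3} + 2 \sqrt{2} \cdot 1\right) 20 = -12 + \left(- \frac{5}{3} + 2 \sqrt{2}\right) 20 = -12 - \left(\frac{100}{3} - 40 \sqrt{2}\right) = - \frac{136}{3} + 40 \sqrt{2}$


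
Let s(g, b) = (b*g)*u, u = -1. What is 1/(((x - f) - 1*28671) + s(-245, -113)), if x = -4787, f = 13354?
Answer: -1/74497 ≈ -1.3423e-5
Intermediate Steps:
s(g, b) = -b*g (s(g, b) = (b*g)*(-1) = -b*g)
1/(((x - f) - 1*28671) + s(-245, -113)) = 1/(((-4787 - 1*13354) - 1*28671) - 1*(-113)*(-245)) = 1/(((-4787 - 13354) - 28671) - 27685) = 1/((-18141 - 28671) - 27685) = 1/(-46812 - 27685) = 1/(-74497) = -1/74497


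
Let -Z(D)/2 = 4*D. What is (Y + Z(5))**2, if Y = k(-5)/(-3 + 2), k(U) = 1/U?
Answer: 39601/25 ≈ 1584.0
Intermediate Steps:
k(U) = 1/U
Z(D) = -8*D
Y = 1/5 (Y = 1/((-3 + 2)*(-5)) = -1/5/(-1) = -1*(-1/5) = 1/5 ≈ 0.20000)
(Y + Z(5))**2 = (1/5 - 8*5)**2 = (1/5 - 40)**2 = (-199/5)**2 = 39601/25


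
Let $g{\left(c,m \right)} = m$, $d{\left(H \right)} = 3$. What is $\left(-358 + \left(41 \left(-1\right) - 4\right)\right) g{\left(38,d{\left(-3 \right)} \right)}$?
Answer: $-1209$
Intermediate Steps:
$\left(-358 + \left(41 \left(-1\right) - 4\right)\right) g{\left(38,d{\left(-3 \right)} \right)} = \left(-358 + \left(41 \left(-1\right) - 4\right)\right) 3 = \left(-358 - 45\right) 3 = \left(-403\right) 3 = -1209$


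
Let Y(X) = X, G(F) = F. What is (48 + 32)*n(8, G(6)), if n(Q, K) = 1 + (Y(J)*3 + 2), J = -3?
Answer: -480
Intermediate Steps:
n(Q, K) = -6 (n(Q, K) = 1 + (-3*3 + 2) = 1 + (-9 + 2) = 1 - 7 = -6)
(48 + 32)*n(8, G(6)) = (48 + 32)*(-6) = 80*(-6) = -480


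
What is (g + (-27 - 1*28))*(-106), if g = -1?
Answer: 5936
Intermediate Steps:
(g + (-27 - 1*28))*(-106) = (-1 + (-27 - 1*28))*(-106) = (-1 + (-27 - 28))*(-106) = (-1 - 55)*(-106) = -56*(-106) = 5936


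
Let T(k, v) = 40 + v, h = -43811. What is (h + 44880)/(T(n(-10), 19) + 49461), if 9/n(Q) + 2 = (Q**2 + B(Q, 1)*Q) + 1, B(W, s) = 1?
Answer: 1069/49520 ≈ 0.021587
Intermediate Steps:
n(Q) = 9/(-1 + Q + Q**2) (n(Q) = 9/(-2 + ((Q**2 + 1*Q) + 1)) = 9/(-2 + ((Q**2 + Q) + 1)) = 9/(-2 + ((Q + Q**2) + 1)) = 9/(-2 + (1 + Q + Q**2)) = 9/(-1 + Q + Q**2))
(h + 44880)/(T(n(-10), 19) + 49461) = (-43811 + 44880)/((40 + 19) + 49461) = 1069/(59 + 49461) = 1069/49520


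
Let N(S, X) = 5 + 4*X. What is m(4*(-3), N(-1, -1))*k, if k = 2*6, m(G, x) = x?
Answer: 12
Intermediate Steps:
k = 12
m(4*(-3), N(-1, -1))*k = (5 + 4*(-1))*12 = (5 - 4)*12 = 1*12 = 12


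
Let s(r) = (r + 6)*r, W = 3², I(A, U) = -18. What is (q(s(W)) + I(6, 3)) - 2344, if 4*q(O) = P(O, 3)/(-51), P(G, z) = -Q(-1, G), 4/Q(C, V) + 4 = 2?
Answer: -240925/102 ≈ -2362.0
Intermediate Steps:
Q(C, V) = -2 (Q(C, V) = 4/(-4 + 2) = 4/(-2) = 4*(-½) = -2)
W = 9
P(G, z) = 2 (P(G, z) = -1*(-2) = 2)
s(r) = r*(6 + r) (s(r) = (6 + r)*r = r*(6 + r))
q(O) = -1/102 (q(O) = (2/(-51))/4 = (2*(-1/51))/4 = (¼)*(-2/51) = -1/102)
(q(s(W)) + I(6, 3)) - 2344 = (-1/102 - 18) - 2344 = -1837/102 - 2344 = -240925/102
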